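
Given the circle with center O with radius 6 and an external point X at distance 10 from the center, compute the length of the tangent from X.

The tangent, radius, and line from the external point to the center form a right triangle.
The right angle is where the tangent meets the radius.
By the Pythagorean theorem: tangent² + 6² = 10²
tangent² = 100 - 36 = 64
tangent = 8

8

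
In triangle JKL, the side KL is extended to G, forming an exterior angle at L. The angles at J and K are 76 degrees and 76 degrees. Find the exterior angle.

By the exterior angle theorem, an exterior angle of a triangle equals the sum of the two remote interior angles.
Exterior angle = angle J + angle K
Exterior angle = 76 + 76 = 152 degrees

152 degrees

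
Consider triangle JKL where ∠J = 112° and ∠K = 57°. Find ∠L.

By the triangle angle sum property, the three interior angles of any triangle add up to 180°.
We know angle J = 112° and angle K = 57°, so their sum is 169°.
Therefore angle L = 180° - 169° = 11°.

11 degrees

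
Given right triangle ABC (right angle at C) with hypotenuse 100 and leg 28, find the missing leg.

BC = sqrt(100^2 - 28^2) = sqrt(9216) = 96

96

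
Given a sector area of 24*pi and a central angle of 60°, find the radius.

Sector area A = πr² × θ/360, so r² = 360A / (πθ).
r² = 360 × 24*pi / (π × 60)
r² = 144
r = 12

12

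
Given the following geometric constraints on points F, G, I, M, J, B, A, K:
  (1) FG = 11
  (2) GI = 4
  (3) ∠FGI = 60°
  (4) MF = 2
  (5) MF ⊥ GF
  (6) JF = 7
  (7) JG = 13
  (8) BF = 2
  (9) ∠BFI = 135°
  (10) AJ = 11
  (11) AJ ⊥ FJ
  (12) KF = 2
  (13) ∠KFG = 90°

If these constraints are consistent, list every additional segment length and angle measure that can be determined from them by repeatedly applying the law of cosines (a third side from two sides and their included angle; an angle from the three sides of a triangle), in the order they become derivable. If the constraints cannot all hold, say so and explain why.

The constraints are consistent. Derivable facts, in order:
After 1 step:
- FA = √170
- FI = √93
- GK = 5·√5
- GM = 5·√5
- ∠FGJ = 32.58°
- ∠FJG = 57.79°
- ∠GFJ = 89.63°
After 2 steps:
- IB ≈ 11.15
- ∠AFJ = 57.53°
- ∠FAJ = 32.47°
- ∠FGK = 10.3°
- ∠FGM = 10.3°
- ∠FIG = 98.95°
- ∠FKG = 79.7°
- ∠FMG = 79.7°
- ∠GFI = 21.05°
After 3 steps:
- ∠BIF = 7.29°
- ∠FBI = 37.71°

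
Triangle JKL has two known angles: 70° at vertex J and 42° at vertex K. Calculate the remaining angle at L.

The interior angles sum to 180°: angle L = 180 - 70 - 42 = 68°.
The triangle is acute (angles 70°, 42°, 68°).

68 degrees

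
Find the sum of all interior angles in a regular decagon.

The sum of interior angles of an n-sided polygon is (n - 2) * 180.
For n = 10: (10 - 2) * 180 = 8 * 180 = 1440 degrees.

1440 degrees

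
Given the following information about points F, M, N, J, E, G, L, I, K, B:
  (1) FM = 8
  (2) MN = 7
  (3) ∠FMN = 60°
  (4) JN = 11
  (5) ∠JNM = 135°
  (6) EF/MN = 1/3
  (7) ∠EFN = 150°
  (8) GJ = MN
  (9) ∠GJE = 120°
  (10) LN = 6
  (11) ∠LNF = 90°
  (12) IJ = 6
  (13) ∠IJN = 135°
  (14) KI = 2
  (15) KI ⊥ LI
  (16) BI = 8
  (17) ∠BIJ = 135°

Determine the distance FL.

Step 1: By the law of cosines on triangle FMN: FN² = 8² + 7² − 2·8·7·cos(60°) = 57, so FN = √57.
Step 2: By the law of cosines on triangle FNL: FL² = √57² + 6² − 2·√57·6·cos(90°) = 93, so FL = √93.

Therefore, the length of FL = √93.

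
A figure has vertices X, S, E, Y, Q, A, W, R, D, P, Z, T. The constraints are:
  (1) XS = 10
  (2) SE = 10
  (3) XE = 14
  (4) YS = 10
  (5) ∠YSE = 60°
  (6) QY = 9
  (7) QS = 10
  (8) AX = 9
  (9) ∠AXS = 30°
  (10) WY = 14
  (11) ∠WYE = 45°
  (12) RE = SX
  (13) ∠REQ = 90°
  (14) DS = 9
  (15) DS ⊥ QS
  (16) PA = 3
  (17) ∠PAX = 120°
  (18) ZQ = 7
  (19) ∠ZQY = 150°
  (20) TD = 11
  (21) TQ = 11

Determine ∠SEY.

Step 1: By the law of cosines on triangle ESY: EY² = 10² + 10² − 2·10·10·cos(60°) = 100, so EY = 10.
Step 2: By the inverse law of cosines on triangle SEY: cos(∠SEY) = (10² + 10² − 10²) / (2·10·10) = 100/200 = 0.5, so ∠SEY = 60°.

Therefore, the measure of angle ∠SEY = 60°.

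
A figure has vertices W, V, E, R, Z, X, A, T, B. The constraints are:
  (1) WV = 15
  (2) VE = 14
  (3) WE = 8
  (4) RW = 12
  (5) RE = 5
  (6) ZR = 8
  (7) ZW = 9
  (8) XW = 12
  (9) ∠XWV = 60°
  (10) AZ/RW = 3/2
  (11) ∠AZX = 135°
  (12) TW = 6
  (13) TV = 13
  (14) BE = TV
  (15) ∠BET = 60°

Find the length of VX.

Step 1: By the law of cosines on triangle VWX: VX² = 15² + 12² − 2·15·12·cos(60°) = 189, so VX = 3·√21.

Therefore, the length of VX = 3·√21.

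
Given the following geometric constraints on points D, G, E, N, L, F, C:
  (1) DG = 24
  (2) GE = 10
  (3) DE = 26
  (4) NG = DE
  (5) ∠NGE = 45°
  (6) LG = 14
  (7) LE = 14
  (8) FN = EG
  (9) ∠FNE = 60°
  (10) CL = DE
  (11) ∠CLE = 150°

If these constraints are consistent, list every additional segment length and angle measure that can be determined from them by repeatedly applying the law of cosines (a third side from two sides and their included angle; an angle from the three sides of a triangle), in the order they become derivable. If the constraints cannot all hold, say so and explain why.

The constraints are consistent. Derivable facts, in order:
After 1 step:
- EC ≈ 38.76
- EN ≈ 20.21
- ∠DEG = 67.38°
- ∠DGE = 90°
- ∠EDG = 22.62°
- ∠EGL = 69.08°
- ∠ELG = 41.85°
- ∠GEL = 69.08°
After 2 steps:
- EF ≈ 17.5
- ∠CEL = 19.6°
- ∠ECL = 10.4°
- ∠ENG = 20.48°
- ∠GEN = 114.52°
After 3 steps:
- ∠EFN = 90.34°
- ∠FEN = 29.66°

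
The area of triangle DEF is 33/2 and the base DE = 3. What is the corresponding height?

Rearranging the area formula Area = (1/2) * base * height:
height = 2 * Area / base = 2 * 33/2 / 3 = 11.

11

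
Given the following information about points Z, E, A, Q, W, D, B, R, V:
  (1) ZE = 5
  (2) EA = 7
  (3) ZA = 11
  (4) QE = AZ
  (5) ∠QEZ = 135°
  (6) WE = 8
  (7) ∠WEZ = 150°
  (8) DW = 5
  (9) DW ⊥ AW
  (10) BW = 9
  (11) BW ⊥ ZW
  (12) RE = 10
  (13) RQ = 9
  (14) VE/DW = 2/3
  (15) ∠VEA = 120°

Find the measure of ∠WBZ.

Step 1: By the law of cosines on triangle ZEW: ZW² = 5² + 8² − 2·5·8·cos(150°) = 158.28, so ZW ≈ 12.58.
Step 2: By the law of cosines on triangle BWZ: BZ² = 9² + 12.58² − 2·9·12.58·cos(90°) = 239.28, so BZ ≈ 15.47.
Step 3: By the inverse law of cosines on triangle WBZ: cos(∠WBZ) = (9² + 15.47² − 12.58²) / (2·9·15.47) = 162/278.44 = 0.5818, so ∠WBZ = 54.42°.

Therefore, the measure of angle ∠WBZ = 54.42°.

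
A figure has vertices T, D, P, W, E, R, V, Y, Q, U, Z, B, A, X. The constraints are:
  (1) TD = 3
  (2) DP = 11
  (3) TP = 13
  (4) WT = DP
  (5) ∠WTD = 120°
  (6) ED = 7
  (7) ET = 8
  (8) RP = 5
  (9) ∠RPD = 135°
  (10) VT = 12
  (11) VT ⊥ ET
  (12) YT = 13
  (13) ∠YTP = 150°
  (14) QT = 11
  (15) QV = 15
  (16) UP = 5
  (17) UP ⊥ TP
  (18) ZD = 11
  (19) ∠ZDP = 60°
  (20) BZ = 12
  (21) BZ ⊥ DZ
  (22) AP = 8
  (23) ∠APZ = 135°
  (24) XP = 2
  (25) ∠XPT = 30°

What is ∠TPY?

Step 1: By the law of cosines on triangle PTY: PY² = 13² + 13² − 2·13·13·cos(150°) = 630.72, so PY ≈ 25.11.
Step 2: By the inverse law of cosines on triangle TPY: cos(∠TPY) = (13² + 25.11² − 13²) / (2·13·25.11) = 630.72/652.97 = 0.9659, so ∠TPY = 15°.

Therefore, the measure of angle ∠TPY = 15°.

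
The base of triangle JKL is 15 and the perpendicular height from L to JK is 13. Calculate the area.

Area = (1/2)(15)(13) = 195/2

195/2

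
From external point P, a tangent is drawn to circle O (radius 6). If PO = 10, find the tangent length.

tangent = √(d² - r²) = √(10² - 6²) = √(100 - 36) = √64 = 8

8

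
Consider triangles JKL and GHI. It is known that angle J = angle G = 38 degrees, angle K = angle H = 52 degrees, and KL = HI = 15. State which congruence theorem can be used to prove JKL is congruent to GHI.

The given information provides:
angle J = angle G = 38 degrees, angle K = angle H = 52 degrees, and KL = HI = 15
This matches the AAS congruence theorem.
Two pairs of corresponding angles and a non-included side are equal (Angle-Angle-Side).

AAS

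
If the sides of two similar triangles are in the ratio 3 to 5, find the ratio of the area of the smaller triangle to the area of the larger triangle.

The ratio of areas of similar triangles equals the square of the side ratio.
Side ratio = 3:5
Area ratio = (3/5)^2 = 9/25 = 9:25

9:25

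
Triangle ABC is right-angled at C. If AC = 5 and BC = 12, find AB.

In a right triangle, the square of the hypotenuse equals the sum of the squares of the two legs.
The legs are 5 and 12, so the hypotenuse = sqrt(25 + 144) = sqrt(169) = 13.

13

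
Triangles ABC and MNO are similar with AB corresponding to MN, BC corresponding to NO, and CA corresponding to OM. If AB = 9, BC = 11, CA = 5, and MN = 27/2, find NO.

Similar triangles have proportional sides. Setting up the proportion:
MN / AB = NO / BC
27/2 / 9 = NO / 11
NO = 11 * 27/2 / 9 = 33/2.

33/2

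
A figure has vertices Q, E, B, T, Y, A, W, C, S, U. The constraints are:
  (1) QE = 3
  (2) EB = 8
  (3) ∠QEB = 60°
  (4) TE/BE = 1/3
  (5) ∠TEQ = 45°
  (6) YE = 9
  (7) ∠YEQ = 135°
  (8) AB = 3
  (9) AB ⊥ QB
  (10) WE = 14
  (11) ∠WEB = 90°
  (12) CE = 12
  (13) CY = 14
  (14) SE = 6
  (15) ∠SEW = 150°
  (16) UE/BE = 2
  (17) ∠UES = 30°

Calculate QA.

Step 1: By the law of cosines on triangle BEQ: BQ² = 8² + 3² − 2·8·3·cos(60°) = 49, so BQ = 7.
Step 2: By the law of cosines on triangle QBA: QA² = 7² + 3² − 2·7·3·cos(90°) = 58, so QA = √58.

Therefore, the length of QA = √58.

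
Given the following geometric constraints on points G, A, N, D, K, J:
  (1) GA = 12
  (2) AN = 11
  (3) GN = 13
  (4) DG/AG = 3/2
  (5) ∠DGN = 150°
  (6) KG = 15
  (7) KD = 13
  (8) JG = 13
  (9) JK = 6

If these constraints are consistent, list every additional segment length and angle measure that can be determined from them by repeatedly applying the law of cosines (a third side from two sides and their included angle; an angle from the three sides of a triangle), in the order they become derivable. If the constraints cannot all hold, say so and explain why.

The constraints are consistent. Derivable facts, in order:
After 1 step:
- ND ≈ 29.97
- ∠AGN = 52.02°
- ∠ANG = 59.3°
- ∠DGK = 45.28°
- ∠DKG = 79.66°
- ∠GAN = 68.68°
- ∠GDK = 55.06°
- ∠GJK = 97.37°
- ∠GKJ = 59.26°
- ∠JGK = 23.37°
After 2 steps:
- ∠DNG = 17.47°
- ∠GDN = 12.53°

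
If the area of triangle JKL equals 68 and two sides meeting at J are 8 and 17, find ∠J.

Area = (1/2) * a * b * sin(C)
sin(C) = 2 * Area / (a * b)
sin(C) = 2 * 68 / (8 * 17)
sin(C) = 1
C = arcsin(1) = 90°

90°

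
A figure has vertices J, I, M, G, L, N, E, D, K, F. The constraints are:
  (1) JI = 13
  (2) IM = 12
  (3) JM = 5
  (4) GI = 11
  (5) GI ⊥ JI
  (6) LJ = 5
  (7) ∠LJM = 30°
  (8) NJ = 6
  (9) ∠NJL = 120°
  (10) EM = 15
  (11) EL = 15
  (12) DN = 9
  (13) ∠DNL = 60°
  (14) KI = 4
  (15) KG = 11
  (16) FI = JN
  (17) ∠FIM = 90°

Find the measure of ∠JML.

Step 1: By the law of cosines on triangle MJL: ML² = 5² + 5² − 2·5·5·cos(30°) = 6.7, so ML ≈ 2.59.
Step 2: By the inverse law of cosines on triangle JML: cos(∠JML) = (5² + 2.59² − 5²) / (2·5·2.59) = 6.7/25.88 = 0.2588, so ∠JML = 75°.

Therefore, the measure of angle ∠JML = 75°.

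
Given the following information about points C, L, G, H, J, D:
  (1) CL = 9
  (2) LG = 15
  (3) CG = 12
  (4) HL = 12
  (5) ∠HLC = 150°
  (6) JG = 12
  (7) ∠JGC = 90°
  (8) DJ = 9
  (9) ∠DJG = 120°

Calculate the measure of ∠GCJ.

Step 1: By the law of cosines on triangle CGJ: CJ² = 12² + 12² − 2·12·12·cos(90°) = 288, so CJ = 12·√2.
Step 2: By the inverse law of cosines on triangle GCJ: cos(∠GCJ) = (12² + (12·√2)² − 12²) / (2·12·12·√2) = 288/407.29 = 0.7071, so ∠GCJ = 45°.

Therefore, the measure of angle ∠GCJ = 45°.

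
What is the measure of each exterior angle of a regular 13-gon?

Each exterior angle of a regular n-gon is 360 / n.
For n = 13: 360 / 13 = 360/13 degrees.

360/13 degrees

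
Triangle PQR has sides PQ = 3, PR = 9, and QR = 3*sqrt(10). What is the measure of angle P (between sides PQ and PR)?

cos(P) = (3² + 9² - (3*sqrt(10))²) / (2 × 3 × 9) = 0, so P = arccos(0) = 90°.

90°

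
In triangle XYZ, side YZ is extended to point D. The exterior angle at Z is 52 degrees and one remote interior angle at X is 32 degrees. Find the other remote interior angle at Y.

The exterior angle theorem states that an exterior angle equals the sum of the two non-adjacent interior angles.
So 52 = 32 + angle Y, which gives angle Y = 52 - 32 = 20 degrees.

20 degrees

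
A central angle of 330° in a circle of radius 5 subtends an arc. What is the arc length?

Arc length = 2πr × θ/360
= 2π × 5 × 11/12
= 55*pi/6

55*pi/6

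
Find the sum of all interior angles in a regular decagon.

The sum of interior angles of an n-sided polygon is (n - 2) * 180.
For n = 10: (10 - 2) * 180 = 8 * 180 = 1440 degrees.

1440 degrees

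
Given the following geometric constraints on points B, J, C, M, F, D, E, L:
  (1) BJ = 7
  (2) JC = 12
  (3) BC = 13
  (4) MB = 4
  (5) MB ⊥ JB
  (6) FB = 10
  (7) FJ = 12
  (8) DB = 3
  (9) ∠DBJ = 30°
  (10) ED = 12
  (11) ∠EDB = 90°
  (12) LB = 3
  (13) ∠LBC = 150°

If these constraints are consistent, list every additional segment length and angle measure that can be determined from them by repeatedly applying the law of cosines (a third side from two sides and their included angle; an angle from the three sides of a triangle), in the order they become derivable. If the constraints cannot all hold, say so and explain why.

The constraints are consistent. Derivable facts, in order:
After 1 step:
- BE = 3·√17
- CL ≈ 15.67
- JD ≈ 4.65
- JM = √65
- ∠BCJ = 32.2°
- ∠BFJ = 35.66°
- ∠BJC = 81.79°
- ∠BJF = 56.39°
- ∠CBJ = 66.01°
- ∠FBJ = 87.95°
After 2 steps:
- ∠BCL = 5.49°
- ∠BDJ = 131.18°
- ∠BED = 14.04°
- ∠BJD = 18.82°
- ∠BJM = 29.74°
- ∠BLC = 24.51°
- ∠BMJ = 60.26°
- ∠DBE = 75.96°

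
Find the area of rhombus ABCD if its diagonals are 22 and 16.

Area of a rhombus = (d1 * d2) / 2
Area = (22 * 16) / 2
Area = 352 / 2
Area = 176

176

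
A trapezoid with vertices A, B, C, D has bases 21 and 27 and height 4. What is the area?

Area of a trapezoid = (base1 + base2) * height / 2
Area = (21 + 27) * 4 / 2
Area = 48 * 4 / 2
Area = 192 / 2
Area = 96

96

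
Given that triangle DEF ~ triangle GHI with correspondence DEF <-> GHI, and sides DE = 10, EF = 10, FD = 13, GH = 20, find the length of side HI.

k = 20/10 = 2. HI = 2 * 10 = 20.

20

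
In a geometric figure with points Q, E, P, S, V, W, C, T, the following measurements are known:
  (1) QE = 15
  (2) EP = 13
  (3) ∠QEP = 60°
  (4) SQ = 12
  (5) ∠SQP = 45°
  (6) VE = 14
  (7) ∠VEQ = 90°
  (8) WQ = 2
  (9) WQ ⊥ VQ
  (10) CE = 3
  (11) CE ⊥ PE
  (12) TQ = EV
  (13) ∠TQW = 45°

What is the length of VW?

Step 1: By the law of cosines on triangle VEQ: VQ² = 14² + 15² − 2·14·15·cos(90°) = 421, so VQ ≈ 20.52.
Step 2: By the law of cosines on triangle VQW: VW² = 20.52² + 2² − 2·20.52·2·cos(90°) = 425, so VW = 5·√17.

Therefore, the length of VW = 5·√17.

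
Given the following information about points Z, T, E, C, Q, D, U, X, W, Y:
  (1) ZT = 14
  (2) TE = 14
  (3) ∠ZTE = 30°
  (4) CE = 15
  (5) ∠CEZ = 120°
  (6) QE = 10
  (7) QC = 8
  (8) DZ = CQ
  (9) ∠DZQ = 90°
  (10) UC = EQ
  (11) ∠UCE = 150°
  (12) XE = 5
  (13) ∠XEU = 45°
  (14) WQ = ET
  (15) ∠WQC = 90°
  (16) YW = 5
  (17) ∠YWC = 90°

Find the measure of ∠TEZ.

Step 1: By the law of cosines on triangle ETZ: EZ² = 14² + 14² − 2·14·14·cos(30°) = 52.52, so EZ ≈ 7.25.
Step 2: By the inverse law of cosines on triangle TEZ: cos(∠TEZ) = (14² + 7.25² − 14²) / (2·14·7.25) = 52.52/202.91 = 0.2588, so ∠TEZ = 75°.

Therefore, the measure of angle ∠TEZ = 75°.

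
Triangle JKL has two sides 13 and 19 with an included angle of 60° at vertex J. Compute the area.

When two sides and the included angle are known, the area formula is (1/2)ab sin(C).
The height from one side to the opposite vertex is 19 sin(60°) = 19*sqrt(3)/2.
Area = (1/2) * 13 * 19*sqrt(3)/2 = 247*sqrt(3)/4.

247*sqrt(3)/4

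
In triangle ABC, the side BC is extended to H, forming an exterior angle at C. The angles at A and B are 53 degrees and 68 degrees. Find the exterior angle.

The interior angle at C is 180 - 53 - 68 = 59 degrees.
The exterior angle and interior angle at C are supplementary:
Exterior angle = 180 - 59 = 121 degrees.

121 degrees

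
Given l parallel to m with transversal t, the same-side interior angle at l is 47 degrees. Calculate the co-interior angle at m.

Co-interior (same-side interior) angles are between the parallel lines on the same side of the transversal.
Unlike corresponding or alternate interior angles, they are supplementary rather than equal.
So the angle = 180 - 47 = 133 degrees.

133 degrees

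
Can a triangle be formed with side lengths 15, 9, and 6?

The longest side is 15. The other two sides sum to 6 + 9 = 15.
Since 15 ≤ 15, the two shorter sides cannot reach around to close the triangle.

No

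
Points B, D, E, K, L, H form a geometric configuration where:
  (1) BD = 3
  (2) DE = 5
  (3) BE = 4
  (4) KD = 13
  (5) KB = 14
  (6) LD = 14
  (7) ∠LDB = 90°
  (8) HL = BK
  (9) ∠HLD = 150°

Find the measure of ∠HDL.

From the given relations: HL = BK = 14.
Step 1: By the law of cosines on triangle DLH: DH² = 14² + 14² − 2·14·14·cos(150°) = 731.48, so DH ≈ 27.05.
Step 2: By the inverse law of cosines on triangle HDL: cos(∠HDL) = (27.05² + 14² − 14²) / (2·27.05·14) = 731.48/757.29 = 0.9659, so ∠HDL = 15°.

Therefore, the measure of angle ∠HDL = 15°.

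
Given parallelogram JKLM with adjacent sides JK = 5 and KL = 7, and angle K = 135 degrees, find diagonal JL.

Law of cosines: d^2 = 5^2 + 7^2 - 2(5)(7)cos(135°) = 35*sqrt(2) + 74, so d = sqrt(35*sqrt(2) + 74).

sqrt(35*sqrt(2) + 74)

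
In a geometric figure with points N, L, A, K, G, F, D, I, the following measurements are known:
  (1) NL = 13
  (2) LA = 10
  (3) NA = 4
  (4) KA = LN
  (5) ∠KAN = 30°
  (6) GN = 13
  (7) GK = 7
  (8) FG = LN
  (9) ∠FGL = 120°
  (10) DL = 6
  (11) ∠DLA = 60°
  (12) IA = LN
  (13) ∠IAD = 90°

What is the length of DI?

From the given relations: IA = LN = 13.
Step 1: By the law of cosines on triangle DLA: DA² = 6² + 10² − 2·6·10·cos(60°) = 76, so DA = 2·√19.
Step 2: By the law of cosines on triangle DAI: DI² = (2·√19)² + 13² − 2·2·√19·13·cos(90°) = 245, so DI = 7·√5.

Therefore, the length of DI = 7·√5.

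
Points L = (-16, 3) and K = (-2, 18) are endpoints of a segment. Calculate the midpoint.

The midpoint is the average of the coordinates:
x: (-16 + -2)/2 = -9
y: (3 + 18)/2 = 21/2
Midpoint = (-9, 21/2)

(-9, 21/2)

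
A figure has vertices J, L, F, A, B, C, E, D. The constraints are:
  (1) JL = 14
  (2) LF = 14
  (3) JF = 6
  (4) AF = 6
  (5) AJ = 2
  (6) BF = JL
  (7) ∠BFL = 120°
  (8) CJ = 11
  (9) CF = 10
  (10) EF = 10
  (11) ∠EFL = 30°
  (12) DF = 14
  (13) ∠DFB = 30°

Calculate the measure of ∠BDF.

From the given relations: BF = JL = 14.
Step 1: By the law of cosines on triangle DFB: DB² = 14² + 14² − 2·14·14·cos(30°) = 52.52, so DB ≈ 7.25.
Step 2: By the inverse law of cosines on triangle BDF: cos(∠BDF) = (7.25² + 14² − 14²) / (2·7.25·14) = 52.52/202.91 = 0.2588, so ∠BDF = 75°.

Therefore, the measure of angle ∠BDF = 75°.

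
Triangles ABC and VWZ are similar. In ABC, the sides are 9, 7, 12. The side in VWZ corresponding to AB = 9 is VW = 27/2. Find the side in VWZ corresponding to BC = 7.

Similar triangles have proportional sides. Setting up the proportion:
VW / AB = WZ / BC
27/2 / 9 = WZ / 7
WZ = 7 * 27/2 / 9 = 21/2.

21/2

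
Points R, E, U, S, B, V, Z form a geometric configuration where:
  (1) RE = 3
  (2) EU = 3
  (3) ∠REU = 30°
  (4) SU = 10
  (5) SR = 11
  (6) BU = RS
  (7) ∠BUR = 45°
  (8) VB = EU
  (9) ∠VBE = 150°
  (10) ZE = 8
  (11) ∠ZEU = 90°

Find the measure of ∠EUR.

Step 1: By the law of cosines on triangle UER: UR² = 3² + 3² − 2·3·3·cos(30°) = 2.41, so UR ≈ 1.55.
Step 2: By the inverse law of cosines on triangle EUR: cos(∠EUR) = (3² + 1.55² − 3²) / (2·3·1.55) = 2.41/9.32 = 0.2588, so ∠EUR = 75°.

Therefore, the measure of angle ∠EUR = 75°.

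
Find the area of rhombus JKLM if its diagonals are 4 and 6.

The diagonals of a rhombus divide it into four right triangles.
Each triangle has legs 4/ 2 = 2 and 6/2 = 3, so each has area (1/2)*2*3 = 3.
Four such triangles give total area = (d1 * d2) / 2 = 12.

12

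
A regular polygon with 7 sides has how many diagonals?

Each of the 7 vertices connects to 4 non-adjacent vertices via diagonals.
Total connections = 7 × 4 = 28, but each diagonal is counted twice.
Number of diagonals = 28 / 2 = 14.

14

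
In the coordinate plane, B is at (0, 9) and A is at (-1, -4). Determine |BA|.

d = sqrt((-1)^2 + (-13)^2) = sqrt(170)

sqrt(170)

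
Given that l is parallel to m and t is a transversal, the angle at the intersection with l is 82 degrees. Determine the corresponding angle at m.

When a transversal crosses parallel lines, angles in the same position at each intersection are called corresponding angles.
These are always equal, so the answer is 82 degrees.

82 degrees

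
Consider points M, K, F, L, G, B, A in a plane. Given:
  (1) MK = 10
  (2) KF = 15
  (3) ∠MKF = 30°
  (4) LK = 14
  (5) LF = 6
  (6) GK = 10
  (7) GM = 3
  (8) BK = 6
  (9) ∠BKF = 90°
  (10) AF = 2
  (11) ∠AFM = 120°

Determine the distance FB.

Step 1: By the law of cosines on triangle FKB: FB² = 15² + 6² − 2·15·6·cos(90°) = 261, so FB = 3·√29.

Therefore, the length of FB = 3·√29.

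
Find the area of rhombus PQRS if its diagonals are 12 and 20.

Area = (12 * 20) / 2 = 240 / 2 = 120

120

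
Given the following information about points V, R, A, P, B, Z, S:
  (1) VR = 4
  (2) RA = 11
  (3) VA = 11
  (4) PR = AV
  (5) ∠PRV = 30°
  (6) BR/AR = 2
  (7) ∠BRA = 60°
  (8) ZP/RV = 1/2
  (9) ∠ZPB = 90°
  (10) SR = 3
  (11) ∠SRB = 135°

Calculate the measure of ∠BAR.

From the given relations: BR = 2·AR = 2·11 = 22.
Step 1: By the law of cosines on triangle ARB: AB² = 11² + 22² − 2·11·22·cos(60°) = 363, so AB = 11·√3.
Step 2: By the inverse law of cosines on triangle BAR: cos(∠BAR) = ((11·√3)² + 11² − 22²) / (2·11·√3·11) = 0/419.16 = 0, so ∠BAR = 90°.

Therefore, the measure of angle ∠BAR = 90°.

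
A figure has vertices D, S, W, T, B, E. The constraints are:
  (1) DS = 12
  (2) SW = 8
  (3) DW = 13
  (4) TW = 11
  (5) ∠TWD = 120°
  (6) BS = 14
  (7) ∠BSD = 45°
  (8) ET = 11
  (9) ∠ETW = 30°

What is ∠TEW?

Step 1: By the law of cosines on triangle ETW: EW² = 11² + 11² − 2·11·11·cos(30°) = 32.42, so EW ≈ 5.69.
Step 2: By the inverse law of cosines on triangle TEW: cos(∠TEW) = (11² + 5.69² − 11²) / (2·11·5.69) = 32.42/125.27 = 0.2588, so ∠TEW = 75°.

Therefore, the measure of angle ∠TEW = 75°.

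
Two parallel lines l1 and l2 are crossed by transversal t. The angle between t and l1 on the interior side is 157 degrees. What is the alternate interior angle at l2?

Alternate interior angles formed by parallel lines and a transversal are equal.
The given angle is 157 degrees.
The alternate interior angle = 157 degrees.

157 degrees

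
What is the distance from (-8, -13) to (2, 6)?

The horizontal distance is |2 - -8| = 10 and the vertical distance is |6 - -13| = 19.
By the Pythagorean theorem, d = sqrt(10^2 + 19^2) = sqrt(461).

sqrt(461)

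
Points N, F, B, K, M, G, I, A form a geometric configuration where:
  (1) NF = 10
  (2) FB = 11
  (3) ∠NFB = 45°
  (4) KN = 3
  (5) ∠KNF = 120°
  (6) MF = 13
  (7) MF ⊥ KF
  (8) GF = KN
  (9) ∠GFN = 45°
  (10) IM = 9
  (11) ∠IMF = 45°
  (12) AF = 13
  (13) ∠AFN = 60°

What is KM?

Step 1: By the law of cosines on triangle FNK: FK² = 10² + 3² − 2·10·3·cos(120°) = 139, so FK = √139.
Step 2: By the law of cosines on triangle KFM: KM² = √139² + 13² − 2·√139·13·cos(90°) = 308, so KM = 2·√77.

Therefore, the length of KM = 2·√77.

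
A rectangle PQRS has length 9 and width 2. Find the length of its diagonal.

Using the Pythagorean theorem:
d² = 9² + 2² = 81 + 4 = 85
d = sqrt(85)

sqrt(85)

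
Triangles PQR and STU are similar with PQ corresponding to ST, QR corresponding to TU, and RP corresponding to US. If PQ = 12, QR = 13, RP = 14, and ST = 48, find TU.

Since the triangles are similar, the ratio of corresponding sides is constant.
Scale factor k = ST / PQ = 48 / 12 = 4
TU = k * QR = 4 * 13 = 52

52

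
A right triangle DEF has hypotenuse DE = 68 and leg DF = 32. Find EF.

Rearranging the Pythagorean theorem to solve for the unknown leg:
leg^2 = hypotenuse^2 - known_leg^2 = 4624 - 1024 = 3600
leg = sqrt(3600) = 60.

60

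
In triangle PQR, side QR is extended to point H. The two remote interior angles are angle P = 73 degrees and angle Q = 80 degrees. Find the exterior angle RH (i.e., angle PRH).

Exterior angle = 73 + 80 = 153 degrees (exterior angle theorem).

153 degrees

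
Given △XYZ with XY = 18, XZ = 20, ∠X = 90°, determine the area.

When two sides and the included angle are known, the area formula is (1/2)ab sin(C).
The height from one side to the opposite vertex is 20 sin(90°) = 20.
Area = (1/2) * 18 * 20 = 180.

180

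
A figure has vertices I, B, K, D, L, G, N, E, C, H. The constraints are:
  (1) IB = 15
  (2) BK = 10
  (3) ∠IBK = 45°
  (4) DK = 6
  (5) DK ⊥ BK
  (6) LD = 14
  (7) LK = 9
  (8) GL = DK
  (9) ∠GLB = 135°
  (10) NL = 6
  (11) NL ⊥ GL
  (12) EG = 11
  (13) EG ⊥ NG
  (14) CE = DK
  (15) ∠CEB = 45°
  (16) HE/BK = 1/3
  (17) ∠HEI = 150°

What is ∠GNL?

From the given relations: GL = DK = 6.
Step 1: By the law of cosines on triangle NLG: NG² = 6² + 6² − 2·6·6·cos(90°) = 72, so NG = 6·√2.
Step 2: By the inverse law of cosines on triangle GNL: cos(∠GNL) = ((6·√2)² + 6² − 6²) / (2·6·√2·6) = 72/101.82 = 0.7071, so ∠GNL = 45°.

Therefore, the measure of angle ∠GNL = 45°.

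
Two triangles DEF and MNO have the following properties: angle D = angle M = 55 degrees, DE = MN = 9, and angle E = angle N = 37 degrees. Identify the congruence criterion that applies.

Consider the given information: angle D = angle M = 55 degrees, DE = MN = 9, and angle E = angle N = 37 degrees
This is not SAS or AAS: SAS requires two sides and the included angle between them. AAS requires two angles and a non-included side.
The correct criterion is ASA. Two pairs of corresponding angles and the included side are equal (Angle-Side-Angle).

ASA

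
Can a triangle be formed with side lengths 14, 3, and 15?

For three segments to close into a triangle, no single side can be as long as the other two combined.
The longest side is 15, and 3 + 14 = 17 > 15.
A triangle can be formed.

Yes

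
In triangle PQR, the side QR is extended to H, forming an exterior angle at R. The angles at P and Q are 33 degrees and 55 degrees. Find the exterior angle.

The interior angle at R is 180 - 33 - 55 = 92 degrees.
The exterior angle and interior angle at R are supplementary:
Exterior angle = 180 - 92 = 88 degrees.

88 degrees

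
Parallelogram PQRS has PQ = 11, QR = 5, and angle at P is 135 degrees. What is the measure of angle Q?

Consecutive angles are supplementary: angle Q = 180 - 135 = 45 degrees.

45 degrees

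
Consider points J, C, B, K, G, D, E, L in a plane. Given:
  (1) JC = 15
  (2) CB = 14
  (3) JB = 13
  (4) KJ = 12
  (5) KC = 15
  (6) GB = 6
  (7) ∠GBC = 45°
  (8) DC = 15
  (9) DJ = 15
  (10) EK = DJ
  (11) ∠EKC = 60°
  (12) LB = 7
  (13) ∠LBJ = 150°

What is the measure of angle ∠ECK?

From the given relations: EK = DJ = 15.
Step 1: By the law of cosines on triangle CKE: CE² = 15² + 15² − 2·15·15·cos(60°) = 225, so CE = 15.
Step 2: By the inverse law of cosines on triangle ECK: cos(∠ECK) = (15² + 15² − 15²) / (2·15·15) = 225/450 = 0.5, so ∠ECK = 60°.

Therefore, the measure of angle ∠ECK = 60°.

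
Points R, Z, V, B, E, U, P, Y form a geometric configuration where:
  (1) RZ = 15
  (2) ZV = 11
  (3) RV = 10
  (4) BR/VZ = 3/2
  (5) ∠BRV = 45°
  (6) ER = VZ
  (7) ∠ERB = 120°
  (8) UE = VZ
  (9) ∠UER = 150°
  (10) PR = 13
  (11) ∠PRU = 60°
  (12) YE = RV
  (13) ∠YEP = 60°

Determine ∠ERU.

From the given relations: ER = VZ = 11; UE = VZ = 11.
Step 1: By the law of cosines on triangle REU: RU² = 11² + 11² − 2·11·11·cos(150°) = 451.58, so RU ≈ 21.25.
Step 2: By the inverse law of cosines on triangle ERU: cos(∠ERU) = (11² + 21.25² − 11²) / (2·11·21.25) = 451.58/467.51 = 0.9659, so ∠ERU = 15°.

Therefore, the measure of angle ∠ERU = 15°.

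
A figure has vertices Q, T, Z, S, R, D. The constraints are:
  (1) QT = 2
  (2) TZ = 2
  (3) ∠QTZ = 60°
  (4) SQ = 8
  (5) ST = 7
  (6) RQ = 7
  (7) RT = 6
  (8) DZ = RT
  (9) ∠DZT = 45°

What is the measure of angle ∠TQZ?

Step 1: By the law of cosines on triangle QTZ: QZ² = 2² + 2² − 2·2·2·cos(60°) = 4, so QZ = 2.
Step 2: By the inverse law of cosines on triangle TQZ: cos(∠TQZ) = (2² + 2² − 2²) / (2·2·2) = 4/8 = 0.5, so ∠TQZ = 60°.

Therefore, the measure of angle ∠TQZ = 60°.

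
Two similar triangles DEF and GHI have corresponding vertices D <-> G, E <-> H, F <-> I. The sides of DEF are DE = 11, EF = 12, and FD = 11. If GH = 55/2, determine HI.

Since the triangles are similar, the ratio of corresponding sides is constant.
Scale factor k = GH / DE = 55/2 / 11 = 5/2
HI = k * EF = 5/2 * 12 = 30

30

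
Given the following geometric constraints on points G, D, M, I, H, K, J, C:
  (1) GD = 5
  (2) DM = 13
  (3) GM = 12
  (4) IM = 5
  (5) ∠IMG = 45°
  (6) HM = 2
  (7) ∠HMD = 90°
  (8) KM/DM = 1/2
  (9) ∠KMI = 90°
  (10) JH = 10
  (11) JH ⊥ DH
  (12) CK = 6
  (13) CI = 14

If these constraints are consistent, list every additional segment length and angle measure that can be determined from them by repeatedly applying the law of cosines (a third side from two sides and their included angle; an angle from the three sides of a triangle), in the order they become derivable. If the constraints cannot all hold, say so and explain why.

The constraints are consistent. Derivable facts, in order:
After 1 step:
- DH = √173
- GI ≈ 9.17
- IK ≈ 8.2
- ∠DGM = 90°
- ∠DMG = 22.62°
- ∠GDM = 67.38°
After 2 steps:
- DJ ≈ 16.52
- ∠CIK = 8.23°
- ∠CKI = 160.48°
- ∠DHM = 81.25°
- ∠GIM = 112.33°
- ∠HDM = 8.75°
- ∠ICK = 11.29°
- ∠IGM = 22.67°
- ∠IKM = 37.57°
- ∠KIM = 52.43°
After 3 steps:
- ∠DJH = 52.75°
- ∠HDJ = 37.25°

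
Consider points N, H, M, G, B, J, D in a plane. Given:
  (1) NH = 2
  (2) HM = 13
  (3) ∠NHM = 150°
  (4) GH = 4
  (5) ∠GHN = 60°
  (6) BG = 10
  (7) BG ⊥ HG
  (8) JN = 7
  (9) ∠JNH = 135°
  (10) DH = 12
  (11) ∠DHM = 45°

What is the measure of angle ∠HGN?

Step 1: By the law of cosines on triangle GHN: GN² = 4² + 2² − 2·4·2·cos(60°) = 12, so GN = 2·√3.
Step 2: By the inverse law of cosines on triangle HGN: cos(∠HGN) = (4² + (2·√3)² − 2²) / (2·4·2·√3) = 24/27.71 = 0.866, so ∠HGN = 30°.

Therefore, the measure of angle ∠HGN = 30°.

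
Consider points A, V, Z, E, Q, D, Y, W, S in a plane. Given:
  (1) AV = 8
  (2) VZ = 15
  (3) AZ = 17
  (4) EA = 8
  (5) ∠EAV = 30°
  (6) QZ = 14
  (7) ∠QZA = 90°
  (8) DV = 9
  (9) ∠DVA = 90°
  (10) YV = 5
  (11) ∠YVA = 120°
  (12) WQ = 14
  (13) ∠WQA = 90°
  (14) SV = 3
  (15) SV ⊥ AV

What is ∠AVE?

Step 1: By the law of cosines on triangle VAE: VE² = 8² + 8² − 2·8·8·cos(30°) = 17.15, so VE ≈ 4.14.
Step 2: By the inverse law of cosines on triangle AVE: cos(∠AVE) = (8² + 4.14² − 8²) / (2·8·4.14) = 17.15/66.26 = 0.2588, so ∠AVE = 75°.

Therefore, the measure of angle ∠AVE = 75°.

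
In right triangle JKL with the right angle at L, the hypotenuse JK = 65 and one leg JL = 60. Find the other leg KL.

By the Pythagorean theorem: KL^2 = JK^2 - JL^2
KL^2 = 65^2 - 60^2 = 4225 - 3600 = 625
KL = sqrt(625) = 25

25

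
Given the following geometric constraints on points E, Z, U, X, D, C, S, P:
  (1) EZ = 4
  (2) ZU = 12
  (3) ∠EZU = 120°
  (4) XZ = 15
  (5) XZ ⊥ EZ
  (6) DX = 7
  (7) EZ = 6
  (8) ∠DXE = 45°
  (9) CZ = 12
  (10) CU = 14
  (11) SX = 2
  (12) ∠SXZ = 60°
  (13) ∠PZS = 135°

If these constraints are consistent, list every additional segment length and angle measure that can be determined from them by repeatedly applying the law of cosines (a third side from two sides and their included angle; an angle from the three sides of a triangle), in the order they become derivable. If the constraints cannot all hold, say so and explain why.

These constraints are not satisfiable: (1) EZ = 4 and (7) EZ = 6 assign two different lengths to the same segment. No planar figure meets all of them, so nothing further can be derived.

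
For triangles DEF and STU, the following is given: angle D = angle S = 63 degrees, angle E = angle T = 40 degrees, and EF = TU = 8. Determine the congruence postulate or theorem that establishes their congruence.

Consider the given information: angle D = angle S = 63 degrees, angle E = angle T = 40 degrees, and EF = TU = 8
This is not SSS or HL: SSS requires all three pairs of sides, but we don't have that. HL only applies to right triangles with matching hypotenuse and leg.
The correct criterion is AAS. Two pairs of corresponding angles and a non-included side are equal (Angle-Angle-Side).

AAS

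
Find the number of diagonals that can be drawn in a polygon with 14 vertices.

Total line segments between 14 vertices = C(14,2) = 91.
Subtract the 14 sides: 91 - 14 = 77 diagonals.

77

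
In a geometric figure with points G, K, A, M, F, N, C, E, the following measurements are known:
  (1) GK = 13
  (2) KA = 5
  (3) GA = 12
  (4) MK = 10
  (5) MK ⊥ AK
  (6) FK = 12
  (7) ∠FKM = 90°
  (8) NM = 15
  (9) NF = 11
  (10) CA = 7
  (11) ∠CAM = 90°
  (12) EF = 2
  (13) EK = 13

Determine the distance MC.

Step 1: By the law of cosines on triangle AKM: AM² = 5² + 10² − 2·5·10·cos(90°) = 125, so AM = 5·√5.
Step 2: By the law of cosines on triangle MAC: MC² = (5·√5)² + 7² − 2·5·√5·7·cos(90°) = 174, so MC = √174.

Therefore, the length of MC = √174.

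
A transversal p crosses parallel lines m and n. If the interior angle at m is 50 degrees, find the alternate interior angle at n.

Alternate interior angles are equal: 50 degrees.

50 degrees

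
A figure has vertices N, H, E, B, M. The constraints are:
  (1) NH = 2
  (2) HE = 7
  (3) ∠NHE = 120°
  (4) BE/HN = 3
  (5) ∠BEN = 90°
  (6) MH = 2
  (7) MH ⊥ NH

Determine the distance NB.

From the given relations: BE = 3·HN = 3·2 = 6.
Step 1: By the law of cosines on triangle EHN: EN² = 7² + 2² − 2·7·2·cos(120°) = 67, so EN = √67.
Step 2: By the law of cosines on triangle NEB: NB² = √67² + 6² − 2·√67·6·cos(90°) = 103, so NB = √103.

Therefore, the length of NB = √103.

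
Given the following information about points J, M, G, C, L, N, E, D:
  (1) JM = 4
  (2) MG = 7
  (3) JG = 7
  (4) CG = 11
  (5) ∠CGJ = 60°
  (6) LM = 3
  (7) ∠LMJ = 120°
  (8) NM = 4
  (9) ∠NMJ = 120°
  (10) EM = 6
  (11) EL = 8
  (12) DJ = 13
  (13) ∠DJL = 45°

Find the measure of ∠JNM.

Step 1: By the law of cosines on triangle NMJ: NJ² = 4² + 4² − 2·4·4·cos(120°) = 48, so NJ = 4·√3.
Step 2: By the inverse law of cosines on triangle JNM: cos(∠JNM) = ((4·√3)² + 4² − 4²) / (2·4·√3·4) = 48/55.43 = 0.866, so ∠JNM = 30°.

Therefore, the measure of angle ∠JNM = 30°.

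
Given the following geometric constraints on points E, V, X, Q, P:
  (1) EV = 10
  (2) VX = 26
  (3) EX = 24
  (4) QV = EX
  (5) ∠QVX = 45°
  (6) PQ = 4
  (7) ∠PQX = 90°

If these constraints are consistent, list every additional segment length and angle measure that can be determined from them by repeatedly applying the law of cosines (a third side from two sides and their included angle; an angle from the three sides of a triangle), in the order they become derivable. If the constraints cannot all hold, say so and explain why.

The constraints are consistent. Derivable facts, in order:
After 1 step:
- XQ ≈ 19.22
- ∠EVX = 67.38°
- ∠EXV = 22.62°
- ∠VEX = 90°
After 2 steps:
- XP ≈ 19.63
- ∠QXV = 61.98°
- ∠VQX = 73.02°
After 3 steps:
- ∠PXQ = 11.75°
- ∠QPX = 78.25°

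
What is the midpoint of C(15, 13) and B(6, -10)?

The midpoint is the average of the coordinates:
x: (15 + 6)/2 = 21/2
y: (13 + -10)/2 = 3/2
Midpoint = (21/2, 3/2)

(21/2, 3/2)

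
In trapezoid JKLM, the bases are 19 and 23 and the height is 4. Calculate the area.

A trapezoid's area equals the midsegment times the height.
The midsegment is (19 + 23) / 2 = 21.
Area = 21 * 4 = 84.

84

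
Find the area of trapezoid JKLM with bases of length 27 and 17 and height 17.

A trapezoid's area equals the midsegment times the height.
The midsegment is (27 + 17) / 2 = 22.
Area = 22 * 17 = 374.

374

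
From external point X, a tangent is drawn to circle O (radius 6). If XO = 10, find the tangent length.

The tangent, radius, and line from the external point to the center form a right triangle.
The right angle is where the tangent meets the radius.
By the Pythagorean theorem: tangent² + 6² = 10²
tangent² = 100 - 36 = 64
tangent = 8

8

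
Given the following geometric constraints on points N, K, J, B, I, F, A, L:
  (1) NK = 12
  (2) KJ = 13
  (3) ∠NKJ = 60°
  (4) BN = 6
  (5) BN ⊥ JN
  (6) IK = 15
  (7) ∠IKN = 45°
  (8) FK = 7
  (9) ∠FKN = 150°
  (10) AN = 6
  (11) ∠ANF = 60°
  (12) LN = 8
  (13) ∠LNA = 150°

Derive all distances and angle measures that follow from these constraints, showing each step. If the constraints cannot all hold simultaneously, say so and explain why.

The constraints are consistent.

Step 1: From NK = 12, KJ = 13, and ∠NKJ = 60°, by the law of cosines:
  NJ² = NK² + KJ² - 2·NK·KJ·cos(60°) = 144 + 169 - 156 = 157
  NJ = √157

Step 2: From NK = 12, KI = 15, and ∠NKI = 45°, by the law of cosines:
  NI² = NK² + KI² - 2·NK·KI·cos(45°) = 144 + 225 - 254.6 = 114.4
  NI ≈ 10.7

Step 3: From NK = 12, KF = 7, and ∠NKF = 150°, by the law of cosines:
  NF² = NK² + KF² - 2·NK·KF·cos(150°) = 144 + 49 + 145.5 = 338.5
  NF ≈ 18.4

Step 4: From AN = 6, NL = 8, and ∠ANL = 150°, by the law of cosines:
  AL² = AN² + NL² - 2·AN·NL·cos(150°) = 36 + 64 + 83.14 = 183.1
  AL ≈ 13.53

Step 5: From JN = √157, NB = 6, and ∠JNB = 90°, by the law of cosines:
  JB² = JN² + NB² - 2·JN·NB·cos(90°) = 157 + 36 - 0 = 193
  JB = √193

Step 6: From FN = 18.4, NA = 6, and ∠FNA = 60°, by the law of cosines:
  FA² = FN² + NA² - 2·FN·NA·cos(60°) = 338.5 + 36 - 110.4 = 264.1
  FA ≈ 16.25

Step 7: From NF = 18.4, NK = 12, FK = 7, by the inverse law of cosines:
  cos(∠FNK) = (NF² + NK² - FK²) / (2·NF·NK)
  ∠FNK = 10.97°

Step 8: From NI = 10.7, NK = 12, IK = 15, by the inverse law of cosines:
  cos(∠INK) = (NI² + NK² - IK²) / (2·NI·NK)
  ∠INK = 82.52°

Step 9: From NJ = √157, NK = 12, JK = 13, by the inverse law of cosines:
  cos(∠JNK) = (NJ² + NK² - JK²) / (2·NJ·NK)
  ∠JNK = 63.96°

Step 10: From JK = 13, JN = √157, KN = 12, by the inverse law of cosines:
  cos(∠KJN) = (JK² + JN² - KN²) / (2·JK·JN)
  ∠KJN = 56.04°

Step 11: From IK = 15, IN = 10.7, KN = 12, by the inverse law of cosines:
  cos(∠KIN) = (IK² + IN² - KN²) / (2·IK·IN)
  ∠KIN = 52.48°

Step 12: From FK = 7, FN = 18.4, KN = 12, by the inverse law of cosines:
  cos(∠KFN) = (FK² + FN² - KN²) / (2·FK·FN)
  ∠KFN = 19.03°

Step 13: From AL = 13.53, AN = 6, LN = 8, by the inverse law of cosines:
  cos(∠LAN) = (AL² + AN² - LN²) / (2·AL·AN)
  ∠LAN = 17.19°

Step 14: From LA = 13.53, LN = 8, AN = 6, by the inverse law of cosines:
  cos(∠ALN) = (LA² + LN² - AN²) / (2·LA·LN)
  ∠ALN = 12.81°

Step 15: From JB = √193, JN = √157, BN = 6, by the inverse law of cosines:
  cos(∠BJN) = (JB² + JN² - BN²) / (2·JB·JN)
  ∠BJN = 25.59°

Step 16: From BJ = √193, BN = 6, JN = √157, by the inverse law of cosines:
  cos(∠JBN) = (BJ² + BN² - JN²) / (2·BJ·BN)
  ∠JBN = 64.41°

Step 17: From FA = 16.25, FN = 18.4, AN = 6, by the inverse law of cosines:
  cos(∠AFN) = (FA² + FN² - AN²) / (2·FA·FN)
  ∠AFN = 18.65°

Step 18: From AF = 16.25, AN = 6, FN = 18.4, by the inverse law of cosines:
  cos(∠FAN) = (AF² + AN² - FN²) / (2·AF·AN)
  ∠FAN = 101.35°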